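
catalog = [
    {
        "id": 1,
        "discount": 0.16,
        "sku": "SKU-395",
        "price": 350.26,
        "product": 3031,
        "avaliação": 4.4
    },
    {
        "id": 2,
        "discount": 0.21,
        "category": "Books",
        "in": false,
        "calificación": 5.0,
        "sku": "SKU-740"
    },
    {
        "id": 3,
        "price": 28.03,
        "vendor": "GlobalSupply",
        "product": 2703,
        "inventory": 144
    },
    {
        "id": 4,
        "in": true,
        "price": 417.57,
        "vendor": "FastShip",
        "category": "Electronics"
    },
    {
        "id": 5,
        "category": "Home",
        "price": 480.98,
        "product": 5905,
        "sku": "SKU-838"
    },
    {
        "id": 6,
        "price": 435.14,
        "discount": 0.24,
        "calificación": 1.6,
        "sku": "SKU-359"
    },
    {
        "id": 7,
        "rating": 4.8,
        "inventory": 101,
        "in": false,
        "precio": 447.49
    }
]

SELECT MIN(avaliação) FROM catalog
4.4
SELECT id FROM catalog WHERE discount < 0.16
[]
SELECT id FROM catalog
[1, 2, 3, 4, 5, 6, 7]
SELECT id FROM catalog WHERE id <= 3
[1, 2, 3]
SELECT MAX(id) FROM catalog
7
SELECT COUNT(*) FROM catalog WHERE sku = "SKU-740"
1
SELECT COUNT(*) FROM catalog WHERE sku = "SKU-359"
1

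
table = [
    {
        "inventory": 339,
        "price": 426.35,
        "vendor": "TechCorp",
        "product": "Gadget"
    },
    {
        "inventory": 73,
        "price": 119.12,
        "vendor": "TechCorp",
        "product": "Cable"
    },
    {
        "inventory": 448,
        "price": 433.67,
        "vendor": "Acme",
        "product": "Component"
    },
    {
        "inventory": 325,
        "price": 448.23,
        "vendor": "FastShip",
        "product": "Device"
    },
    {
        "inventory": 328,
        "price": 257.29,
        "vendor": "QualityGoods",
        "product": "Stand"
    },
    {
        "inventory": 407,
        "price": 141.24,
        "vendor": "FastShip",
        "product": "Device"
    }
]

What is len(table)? 6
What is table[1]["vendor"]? "TechCorp"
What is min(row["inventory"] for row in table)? 73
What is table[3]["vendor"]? "FastShip"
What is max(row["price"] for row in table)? 448.23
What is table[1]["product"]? "Cable"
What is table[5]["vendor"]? "FastShip"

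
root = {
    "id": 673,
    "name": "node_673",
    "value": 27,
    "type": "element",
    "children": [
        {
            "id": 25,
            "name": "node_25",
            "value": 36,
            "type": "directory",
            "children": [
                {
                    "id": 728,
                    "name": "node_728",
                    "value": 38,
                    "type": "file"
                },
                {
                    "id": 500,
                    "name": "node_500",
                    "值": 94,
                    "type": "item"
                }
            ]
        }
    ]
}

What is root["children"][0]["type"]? "directory"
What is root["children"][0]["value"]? 36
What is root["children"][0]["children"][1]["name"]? "node_500"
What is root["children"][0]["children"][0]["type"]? "file"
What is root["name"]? "node_673"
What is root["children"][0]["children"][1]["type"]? "item"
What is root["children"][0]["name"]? "node_25"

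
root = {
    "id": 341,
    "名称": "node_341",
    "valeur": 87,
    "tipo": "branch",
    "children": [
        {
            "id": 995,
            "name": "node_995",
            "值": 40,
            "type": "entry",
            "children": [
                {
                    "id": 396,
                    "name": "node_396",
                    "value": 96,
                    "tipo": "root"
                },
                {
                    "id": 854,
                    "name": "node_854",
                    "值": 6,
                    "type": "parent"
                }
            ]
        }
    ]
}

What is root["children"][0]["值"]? 40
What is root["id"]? 341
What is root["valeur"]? 87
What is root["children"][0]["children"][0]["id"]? 396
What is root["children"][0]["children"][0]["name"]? "node_396"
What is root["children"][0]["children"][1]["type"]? "parent"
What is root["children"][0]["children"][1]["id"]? 854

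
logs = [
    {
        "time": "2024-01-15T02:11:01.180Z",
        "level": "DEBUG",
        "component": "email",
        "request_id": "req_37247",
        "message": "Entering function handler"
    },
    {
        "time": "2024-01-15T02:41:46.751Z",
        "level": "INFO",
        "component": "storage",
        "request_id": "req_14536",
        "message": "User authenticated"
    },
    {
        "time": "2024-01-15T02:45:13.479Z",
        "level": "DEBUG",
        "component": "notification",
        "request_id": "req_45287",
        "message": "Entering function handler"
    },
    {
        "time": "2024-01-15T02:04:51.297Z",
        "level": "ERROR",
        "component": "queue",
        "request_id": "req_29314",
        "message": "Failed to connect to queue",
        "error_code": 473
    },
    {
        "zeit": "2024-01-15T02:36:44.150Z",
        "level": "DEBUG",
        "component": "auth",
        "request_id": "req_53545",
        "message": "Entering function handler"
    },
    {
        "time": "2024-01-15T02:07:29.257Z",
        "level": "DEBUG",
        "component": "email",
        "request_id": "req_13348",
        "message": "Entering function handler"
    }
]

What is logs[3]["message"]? "Failed to connect to queue"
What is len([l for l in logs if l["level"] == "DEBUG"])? 4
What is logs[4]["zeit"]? "2024-01-15T02:36:44.150Z"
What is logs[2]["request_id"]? "req_45287"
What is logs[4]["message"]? "Entering function handler"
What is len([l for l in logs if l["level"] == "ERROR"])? 1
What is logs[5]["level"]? "DEBUG"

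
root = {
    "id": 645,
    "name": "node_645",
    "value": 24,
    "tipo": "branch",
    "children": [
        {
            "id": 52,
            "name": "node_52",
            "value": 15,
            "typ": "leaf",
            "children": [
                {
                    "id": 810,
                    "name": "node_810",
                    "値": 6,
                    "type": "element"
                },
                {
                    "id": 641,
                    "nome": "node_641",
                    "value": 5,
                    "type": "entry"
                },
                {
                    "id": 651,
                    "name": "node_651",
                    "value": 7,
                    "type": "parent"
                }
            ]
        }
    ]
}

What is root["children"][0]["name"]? "node_52"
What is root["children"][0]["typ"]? "leaf"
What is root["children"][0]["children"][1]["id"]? 641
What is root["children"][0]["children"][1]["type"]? "entry"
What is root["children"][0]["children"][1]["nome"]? "node_641"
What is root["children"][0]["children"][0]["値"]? 6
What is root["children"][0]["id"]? 52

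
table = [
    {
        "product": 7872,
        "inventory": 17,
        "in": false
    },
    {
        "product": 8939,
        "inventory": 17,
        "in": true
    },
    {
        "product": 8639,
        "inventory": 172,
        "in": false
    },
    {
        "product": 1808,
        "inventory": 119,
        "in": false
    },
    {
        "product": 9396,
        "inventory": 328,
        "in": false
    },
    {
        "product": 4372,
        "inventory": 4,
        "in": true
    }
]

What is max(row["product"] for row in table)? 9396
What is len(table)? 6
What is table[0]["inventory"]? 17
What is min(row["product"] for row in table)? 1808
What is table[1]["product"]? 8939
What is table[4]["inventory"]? 328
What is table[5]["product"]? 4372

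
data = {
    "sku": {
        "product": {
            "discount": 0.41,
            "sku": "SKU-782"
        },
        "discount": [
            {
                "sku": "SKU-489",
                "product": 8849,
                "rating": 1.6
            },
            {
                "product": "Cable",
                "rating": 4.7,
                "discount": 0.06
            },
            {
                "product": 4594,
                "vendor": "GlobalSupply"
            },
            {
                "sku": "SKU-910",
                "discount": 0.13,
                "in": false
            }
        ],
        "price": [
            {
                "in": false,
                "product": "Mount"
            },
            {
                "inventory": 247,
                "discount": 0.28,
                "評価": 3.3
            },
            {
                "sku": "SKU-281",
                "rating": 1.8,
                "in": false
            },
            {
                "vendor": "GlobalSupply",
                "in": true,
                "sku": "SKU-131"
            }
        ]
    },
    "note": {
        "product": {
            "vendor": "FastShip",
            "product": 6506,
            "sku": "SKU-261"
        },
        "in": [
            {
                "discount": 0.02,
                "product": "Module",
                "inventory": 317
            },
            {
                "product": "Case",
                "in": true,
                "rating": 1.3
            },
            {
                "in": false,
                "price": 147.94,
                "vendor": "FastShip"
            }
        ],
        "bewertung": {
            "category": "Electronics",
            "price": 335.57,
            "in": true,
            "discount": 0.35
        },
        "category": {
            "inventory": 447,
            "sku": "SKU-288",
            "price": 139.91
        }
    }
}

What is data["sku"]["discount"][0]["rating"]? 1.6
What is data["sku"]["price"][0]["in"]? False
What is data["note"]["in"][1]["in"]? True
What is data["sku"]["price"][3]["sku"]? "SKU-131"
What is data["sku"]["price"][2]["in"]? False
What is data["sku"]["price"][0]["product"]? "Mount"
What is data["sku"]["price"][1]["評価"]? 3.3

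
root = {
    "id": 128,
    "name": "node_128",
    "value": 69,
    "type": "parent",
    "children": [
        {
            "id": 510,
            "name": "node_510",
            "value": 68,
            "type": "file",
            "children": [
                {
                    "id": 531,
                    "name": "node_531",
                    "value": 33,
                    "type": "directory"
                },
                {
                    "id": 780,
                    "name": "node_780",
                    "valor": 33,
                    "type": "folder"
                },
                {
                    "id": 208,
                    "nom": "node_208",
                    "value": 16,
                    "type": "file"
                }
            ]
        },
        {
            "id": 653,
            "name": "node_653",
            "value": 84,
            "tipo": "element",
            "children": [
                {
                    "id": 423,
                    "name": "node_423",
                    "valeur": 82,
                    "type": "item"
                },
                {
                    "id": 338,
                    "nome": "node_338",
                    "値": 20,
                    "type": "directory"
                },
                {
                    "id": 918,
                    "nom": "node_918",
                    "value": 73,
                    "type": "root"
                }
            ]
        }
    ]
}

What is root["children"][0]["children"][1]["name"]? "node_780"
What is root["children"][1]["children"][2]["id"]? 918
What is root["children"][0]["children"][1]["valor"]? 33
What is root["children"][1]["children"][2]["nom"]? "node_918"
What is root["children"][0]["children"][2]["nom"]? "node_208"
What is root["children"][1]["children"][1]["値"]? 20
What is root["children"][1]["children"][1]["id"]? 338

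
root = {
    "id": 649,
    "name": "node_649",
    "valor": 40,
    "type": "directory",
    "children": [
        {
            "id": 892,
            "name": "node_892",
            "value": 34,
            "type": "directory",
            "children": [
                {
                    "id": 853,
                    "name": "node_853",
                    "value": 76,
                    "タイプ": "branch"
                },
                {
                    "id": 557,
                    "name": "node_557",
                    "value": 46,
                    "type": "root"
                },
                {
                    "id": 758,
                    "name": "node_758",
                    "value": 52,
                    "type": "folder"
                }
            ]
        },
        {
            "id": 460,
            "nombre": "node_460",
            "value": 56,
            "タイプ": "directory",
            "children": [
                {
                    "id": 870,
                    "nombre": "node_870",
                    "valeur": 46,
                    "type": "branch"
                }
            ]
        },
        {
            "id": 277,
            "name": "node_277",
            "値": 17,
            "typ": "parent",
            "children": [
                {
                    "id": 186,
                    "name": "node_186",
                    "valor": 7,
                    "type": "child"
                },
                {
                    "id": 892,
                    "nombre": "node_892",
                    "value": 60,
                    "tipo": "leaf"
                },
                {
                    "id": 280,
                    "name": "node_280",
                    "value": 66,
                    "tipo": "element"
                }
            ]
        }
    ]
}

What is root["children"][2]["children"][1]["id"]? 892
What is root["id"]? 649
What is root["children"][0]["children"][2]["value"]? 52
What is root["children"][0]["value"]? 34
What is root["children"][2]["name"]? "node_277"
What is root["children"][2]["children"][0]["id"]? 186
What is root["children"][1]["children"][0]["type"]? "branch"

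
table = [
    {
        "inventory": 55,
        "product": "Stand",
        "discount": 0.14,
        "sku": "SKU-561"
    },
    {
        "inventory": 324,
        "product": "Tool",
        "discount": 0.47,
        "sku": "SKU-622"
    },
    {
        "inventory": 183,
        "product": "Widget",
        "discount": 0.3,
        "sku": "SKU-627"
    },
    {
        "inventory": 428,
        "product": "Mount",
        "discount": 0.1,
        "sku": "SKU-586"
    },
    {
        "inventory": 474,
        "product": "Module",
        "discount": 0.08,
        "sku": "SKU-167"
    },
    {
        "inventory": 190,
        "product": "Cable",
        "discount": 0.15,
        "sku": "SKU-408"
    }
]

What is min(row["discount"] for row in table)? 0.08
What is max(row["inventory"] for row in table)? 474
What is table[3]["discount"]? 0.1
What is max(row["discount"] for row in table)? 0.47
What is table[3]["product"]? "Mount"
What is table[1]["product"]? "Tool"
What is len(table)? 6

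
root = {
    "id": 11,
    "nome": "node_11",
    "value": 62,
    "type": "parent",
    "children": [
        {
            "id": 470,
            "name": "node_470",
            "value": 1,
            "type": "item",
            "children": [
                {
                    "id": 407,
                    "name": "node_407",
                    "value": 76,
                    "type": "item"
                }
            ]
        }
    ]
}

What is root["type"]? "parent"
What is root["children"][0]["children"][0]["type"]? "item"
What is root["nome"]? "node_11"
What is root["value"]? 62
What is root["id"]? 11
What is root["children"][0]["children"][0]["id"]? 407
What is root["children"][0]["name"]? "node_470"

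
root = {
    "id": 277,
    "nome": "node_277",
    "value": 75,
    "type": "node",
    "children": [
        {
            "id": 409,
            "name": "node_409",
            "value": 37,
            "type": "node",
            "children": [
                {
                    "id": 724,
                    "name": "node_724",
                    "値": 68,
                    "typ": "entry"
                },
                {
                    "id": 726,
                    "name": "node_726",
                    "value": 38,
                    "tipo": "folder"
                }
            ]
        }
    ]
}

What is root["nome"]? "node_277"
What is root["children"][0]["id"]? 409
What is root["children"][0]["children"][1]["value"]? 38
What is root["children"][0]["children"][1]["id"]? 726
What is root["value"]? 75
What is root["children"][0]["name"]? "node_409"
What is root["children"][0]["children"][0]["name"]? "node_724"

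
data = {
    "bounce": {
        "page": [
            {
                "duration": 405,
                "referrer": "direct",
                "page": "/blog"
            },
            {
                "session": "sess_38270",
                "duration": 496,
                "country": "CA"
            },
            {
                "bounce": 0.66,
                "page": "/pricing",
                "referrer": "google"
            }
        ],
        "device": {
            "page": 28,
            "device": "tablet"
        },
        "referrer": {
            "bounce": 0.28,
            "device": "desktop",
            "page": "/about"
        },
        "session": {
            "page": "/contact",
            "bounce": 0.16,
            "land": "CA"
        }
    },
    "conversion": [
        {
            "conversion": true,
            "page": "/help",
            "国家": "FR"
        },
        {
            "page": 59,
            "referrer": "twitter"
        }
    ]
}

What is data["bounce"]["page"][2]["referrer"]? "google"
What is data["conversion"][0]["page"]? "/help"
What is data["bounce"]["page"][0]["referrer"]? "direct"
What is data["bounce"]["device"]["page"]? 28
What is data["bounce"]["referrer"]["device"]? "desktop"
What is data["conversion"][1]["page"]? 59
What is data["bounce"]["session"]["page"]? "/contact"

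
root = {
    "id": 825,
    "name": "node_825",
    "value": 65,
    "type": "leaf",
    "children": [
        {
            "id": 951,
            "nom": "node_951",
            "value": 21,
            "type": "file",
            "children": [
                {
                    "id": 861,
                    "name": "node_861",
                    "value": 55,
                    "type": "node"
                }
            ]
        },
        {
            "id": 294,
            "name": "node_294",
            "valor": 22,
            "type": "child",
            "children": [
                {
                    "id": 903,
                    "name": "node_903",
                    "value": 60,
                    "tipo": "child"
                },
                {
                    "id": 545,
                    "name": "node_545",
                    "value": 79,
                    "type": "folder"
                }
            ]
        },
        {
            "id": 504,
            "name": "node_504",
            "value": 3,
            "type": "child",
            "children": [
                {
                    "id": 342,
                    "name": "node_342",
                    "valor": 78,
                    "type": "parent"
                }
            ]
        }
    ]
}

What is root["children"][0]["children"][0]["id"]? 861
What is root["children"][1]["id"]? 294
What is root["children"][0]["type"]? "file"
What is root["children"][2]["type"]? "child"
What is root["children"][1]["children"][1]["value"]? 79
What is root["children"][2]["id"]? 504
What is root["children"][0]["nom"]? "node_951"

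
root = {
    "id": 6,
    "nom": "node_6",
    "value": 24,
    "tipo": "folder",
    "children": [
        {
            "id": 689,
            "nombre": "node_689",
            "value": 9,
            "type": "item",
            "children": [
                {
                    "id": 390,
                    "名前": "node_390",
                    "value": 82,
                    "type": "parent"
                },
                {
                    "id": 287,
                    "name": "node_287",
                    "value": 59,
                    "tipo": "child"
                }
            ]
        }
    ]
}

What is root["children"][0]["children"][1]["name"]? "node_287"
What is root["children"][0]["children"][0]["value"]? 82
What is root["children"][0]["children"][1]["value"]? 59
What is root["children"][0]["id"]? 689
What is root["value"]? 24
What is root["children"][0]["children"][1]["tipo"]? "child"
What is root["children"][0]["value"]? 9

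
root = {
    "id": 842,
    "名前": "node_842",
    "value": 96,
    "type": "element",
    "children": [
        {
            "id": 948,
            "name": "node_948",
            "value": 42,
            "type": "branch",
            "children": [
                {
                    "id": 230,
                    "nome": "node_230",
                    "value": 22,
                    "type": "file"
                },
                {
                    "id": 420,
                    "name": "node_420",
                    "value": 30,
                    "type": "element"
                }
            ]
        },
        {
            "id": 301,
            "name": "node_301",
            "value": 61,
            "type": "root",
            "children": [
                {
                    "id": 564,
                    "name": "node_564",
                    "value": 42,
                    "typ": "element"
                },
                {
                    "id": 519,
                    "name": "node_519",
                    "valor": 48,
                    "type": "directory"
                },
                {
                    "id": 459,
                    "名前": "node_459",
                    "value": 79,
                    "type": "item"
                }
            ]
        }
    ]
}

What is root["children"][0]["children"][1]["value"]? 30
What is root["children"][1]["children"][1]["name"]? "node_519"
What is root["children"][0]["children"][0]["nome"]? "node_230"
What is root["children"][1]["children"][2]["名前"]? "node_459"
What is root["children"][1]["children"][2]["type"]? "item"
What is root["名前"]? "node_842"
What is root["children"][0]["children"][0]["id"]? 230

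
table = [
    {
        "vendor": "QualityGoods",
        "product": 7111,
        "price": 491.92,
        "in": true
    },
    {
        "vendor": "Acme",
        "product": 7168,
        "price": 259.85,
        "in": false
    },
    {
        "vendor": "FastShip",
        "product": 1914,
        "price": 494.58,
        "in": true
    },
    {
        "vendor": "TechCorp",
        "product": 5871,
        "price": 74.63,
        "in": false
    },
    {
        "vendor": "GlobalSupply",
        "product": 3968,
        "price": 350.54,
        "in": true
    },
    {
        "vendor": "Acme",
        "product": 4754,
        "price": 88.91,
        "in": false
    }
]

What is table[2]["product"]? 1914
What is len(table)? 6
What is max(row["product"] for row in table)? 7168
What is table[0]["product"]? 7111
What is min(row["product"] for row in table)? 1914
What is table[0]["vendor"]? "QualityGoods"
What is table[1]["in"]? False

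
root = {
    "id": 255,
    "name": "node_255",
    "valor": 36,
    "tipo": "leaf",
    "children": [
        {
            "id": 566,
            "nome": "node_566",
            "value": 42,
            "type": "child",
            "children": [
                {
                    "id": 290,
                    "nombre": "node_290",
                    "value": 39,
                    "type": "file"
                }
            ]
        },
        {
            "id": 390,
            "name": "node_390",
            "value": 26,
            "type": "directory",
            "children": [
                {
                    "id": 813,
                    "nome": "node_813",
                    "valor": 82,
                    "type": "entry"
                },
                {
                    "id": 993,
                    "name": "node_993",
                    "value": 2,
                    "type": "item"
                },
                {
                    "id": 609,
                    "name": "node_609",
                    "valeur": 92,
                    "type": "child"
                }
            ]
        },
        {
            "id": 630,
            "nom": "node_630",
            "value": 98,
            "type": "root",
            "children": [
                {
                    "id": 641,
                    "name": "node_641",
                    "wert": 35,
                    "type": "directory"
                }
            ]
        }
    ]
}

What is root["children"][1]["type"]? "directory"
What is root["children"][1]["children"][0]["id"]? 813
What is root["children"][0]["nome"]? "node_566"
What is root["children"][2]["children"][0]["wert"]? 35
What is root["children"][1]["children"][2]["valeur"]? 92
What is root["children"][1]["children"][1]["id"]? 993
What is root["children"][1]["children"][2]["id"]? 609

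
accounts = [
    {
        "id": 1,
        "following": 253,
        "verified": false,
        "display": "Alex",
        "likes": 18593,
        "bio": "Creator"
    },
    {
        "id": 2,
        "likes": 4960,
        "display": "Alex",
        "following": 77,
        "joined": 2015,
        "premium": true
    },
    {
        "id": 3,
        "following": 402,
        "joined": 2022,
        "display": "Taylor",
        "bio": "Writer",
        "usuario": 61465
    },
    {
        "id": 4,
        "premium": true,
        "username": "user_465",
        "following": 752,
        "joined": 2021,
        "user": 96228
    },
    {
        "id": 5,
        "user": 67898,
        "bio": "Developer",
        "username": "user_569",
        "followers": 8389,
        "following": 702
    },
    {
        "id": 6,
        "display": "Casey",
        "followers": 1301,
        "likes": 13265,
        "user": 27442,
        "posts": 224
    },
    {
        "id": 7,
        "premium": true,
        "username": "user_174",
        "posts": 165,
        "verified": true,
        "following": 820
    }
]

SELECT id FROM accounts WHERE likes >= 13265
[1, 6]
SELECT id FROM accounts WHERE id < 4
[1, 2, 3]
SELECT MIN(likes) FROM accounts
4960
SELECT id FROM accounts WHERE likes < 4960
[]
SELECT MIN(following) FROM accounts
77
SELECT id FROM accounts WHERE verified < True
[1]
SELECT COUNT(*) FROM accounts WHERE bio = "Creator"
1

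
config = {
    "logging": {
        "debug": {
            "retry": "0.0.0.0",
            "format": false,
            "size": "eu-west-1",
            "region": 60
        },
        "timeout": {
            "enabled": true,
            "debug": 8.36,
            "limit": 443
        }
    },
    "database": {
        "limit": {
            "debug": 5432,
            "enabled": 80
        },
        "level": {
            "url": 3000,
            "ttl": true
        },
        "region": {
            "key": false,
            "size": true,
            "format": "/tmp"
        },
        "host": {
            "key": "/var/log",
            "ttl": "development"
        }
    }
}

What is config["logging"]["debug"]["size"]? "eu-west-1"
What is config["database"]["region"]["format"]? "/tmp"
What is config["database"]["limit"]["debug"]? 5432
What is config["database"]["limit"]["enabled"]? 80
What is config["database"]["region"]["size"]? True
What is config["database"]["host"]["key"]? "/var/log"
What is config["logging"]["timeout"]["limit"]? 443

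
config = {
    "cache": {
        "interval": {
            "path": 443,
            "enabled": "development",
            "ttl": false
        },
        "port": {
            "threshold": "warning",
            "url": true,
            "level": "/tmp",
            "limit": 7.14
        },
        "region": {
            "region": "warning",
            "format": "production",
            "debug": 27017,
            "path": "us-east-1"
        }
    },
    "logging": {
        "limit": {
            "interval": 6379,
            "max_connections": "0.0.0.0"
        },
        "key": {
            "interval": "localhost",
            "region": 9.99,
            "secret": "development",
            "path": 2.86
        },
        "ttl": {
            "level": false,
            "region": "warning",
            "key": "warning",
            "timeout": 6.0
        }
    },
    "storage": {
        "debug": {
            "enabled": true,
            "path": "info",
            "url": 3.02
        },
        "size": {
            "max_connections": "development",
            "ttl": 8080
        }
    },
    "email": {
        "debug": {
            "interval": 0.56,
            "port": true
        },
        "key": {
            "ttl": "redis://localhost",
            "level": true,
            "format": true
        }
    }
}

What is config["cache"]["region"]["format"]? "production"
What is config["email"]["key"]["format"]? True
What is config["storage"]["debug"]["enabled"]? True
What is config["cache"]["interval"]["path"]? 443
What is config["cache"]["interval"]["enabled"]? "development"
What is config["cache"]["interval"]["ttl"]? False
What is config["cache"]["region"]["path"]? "us-east-1"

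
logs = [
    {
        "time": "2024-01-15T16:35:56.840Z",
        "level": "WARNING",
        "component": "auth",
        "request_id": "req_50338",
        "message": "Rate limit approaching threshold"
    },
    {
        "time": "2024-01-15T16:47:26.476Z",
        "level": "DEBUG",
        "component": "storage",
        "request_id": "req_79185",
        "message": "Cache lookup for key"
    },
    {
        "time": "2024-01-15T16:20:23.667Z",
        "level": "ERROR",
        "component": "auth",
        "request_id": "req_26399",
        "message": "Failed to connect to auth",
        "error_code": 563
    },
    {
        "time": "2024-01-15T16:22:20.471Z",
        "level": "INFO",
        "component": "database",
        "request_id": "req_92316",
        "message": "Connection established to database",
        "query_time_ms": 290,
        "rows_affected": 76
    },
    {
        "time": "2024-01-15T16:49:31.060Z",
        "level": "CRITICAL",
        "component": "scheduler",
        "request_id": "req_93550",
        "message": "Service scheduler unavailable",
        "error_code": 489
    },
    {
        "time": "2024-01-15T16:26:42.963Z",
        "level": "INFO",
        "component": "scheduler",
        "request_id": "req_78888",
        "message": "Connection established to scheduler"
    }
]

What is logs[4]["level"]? "CRITICAL"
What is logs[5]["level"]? "INFO"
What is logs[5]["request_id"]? "req_78888"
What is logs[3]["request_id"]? "req_92316"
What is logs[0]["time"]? "2024-01-15T16:35:56.840Z"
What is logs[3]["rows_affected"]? 76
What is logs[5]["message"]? "Connection established to scheduler"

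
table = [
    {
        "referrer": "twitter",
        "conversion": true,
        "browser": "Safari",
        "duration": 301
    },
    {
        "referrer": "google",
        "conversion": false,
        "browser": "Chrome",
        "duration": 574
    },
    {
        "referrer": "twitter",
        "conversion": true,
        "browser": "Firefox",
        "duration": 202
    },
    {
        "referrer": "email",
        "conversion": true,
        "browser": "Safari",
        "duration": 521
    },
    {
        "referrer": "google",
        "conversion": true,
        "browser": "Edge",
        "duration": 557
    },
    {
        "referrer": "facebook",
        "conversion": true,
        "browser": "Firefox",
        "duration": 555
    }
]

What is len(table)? 6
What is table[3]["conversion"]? True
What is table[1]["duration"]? 574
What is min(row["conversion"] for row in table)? False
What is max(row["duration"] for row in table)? 574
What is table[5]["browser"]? "Firefox"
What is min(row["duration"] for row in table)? 202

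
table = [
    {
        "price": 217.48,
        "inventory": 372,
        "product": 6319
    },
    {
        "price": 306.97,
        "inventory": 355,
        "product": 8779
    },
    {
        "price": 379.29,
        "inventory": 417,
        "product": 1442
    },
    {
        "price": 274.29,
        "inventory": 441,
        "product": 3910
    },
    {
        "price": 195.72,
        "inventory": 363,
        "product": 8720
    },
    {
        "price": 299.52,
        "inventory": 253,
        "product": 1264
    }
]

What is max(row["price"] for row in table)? 379.29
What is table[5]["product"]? 1264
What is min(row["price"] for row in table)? 195.72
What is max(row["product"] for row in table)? 8779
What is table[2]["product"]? 1442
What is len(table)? 6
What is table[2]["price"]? 379.29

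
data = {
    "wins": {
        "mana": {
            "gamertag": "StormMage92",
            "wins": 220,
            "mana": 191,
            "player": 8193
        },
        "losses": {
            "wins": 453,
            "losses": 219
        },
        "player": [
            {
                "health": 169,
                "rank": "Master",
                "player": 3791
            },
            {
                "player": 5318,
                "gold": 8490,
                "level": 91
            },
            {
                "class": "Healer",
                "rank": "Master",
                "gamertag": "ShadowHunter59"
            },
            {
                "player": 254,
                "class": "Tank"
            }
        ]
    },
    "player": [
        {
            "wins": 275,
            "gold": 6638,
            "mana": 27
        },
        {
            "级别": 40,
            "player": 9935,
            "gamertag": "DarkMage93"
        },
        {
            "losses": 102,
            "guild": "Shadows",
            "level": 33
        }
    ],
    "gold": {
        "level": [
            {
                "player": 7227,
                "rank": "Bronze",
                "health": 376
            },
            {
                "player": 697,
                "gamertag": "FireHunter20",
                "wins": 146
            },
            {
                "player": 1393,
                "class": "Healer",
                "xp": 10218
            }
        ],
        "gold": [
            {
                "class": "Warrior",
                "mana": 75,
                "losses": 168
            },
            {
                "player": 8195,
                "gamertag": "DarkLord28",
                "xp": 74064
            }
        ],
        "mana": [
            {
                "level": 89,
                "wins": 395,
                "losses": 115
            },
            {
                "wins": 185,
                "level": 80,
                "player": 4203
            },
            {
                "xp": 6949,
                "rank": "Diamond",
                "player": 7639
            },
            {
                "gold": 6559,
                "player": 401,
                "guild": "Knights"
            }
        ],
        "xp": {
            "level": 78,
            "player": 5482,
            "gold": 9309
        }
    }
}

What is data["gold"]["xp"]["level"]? 78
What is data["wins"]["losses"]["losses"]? 219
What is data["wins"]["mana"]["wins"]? 220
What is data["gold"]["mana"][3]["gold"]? 6559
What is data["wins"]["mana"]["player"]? 8193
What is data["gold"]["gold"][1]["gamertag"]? "DarkLord28"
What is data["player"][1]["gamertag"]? "DarkMage93"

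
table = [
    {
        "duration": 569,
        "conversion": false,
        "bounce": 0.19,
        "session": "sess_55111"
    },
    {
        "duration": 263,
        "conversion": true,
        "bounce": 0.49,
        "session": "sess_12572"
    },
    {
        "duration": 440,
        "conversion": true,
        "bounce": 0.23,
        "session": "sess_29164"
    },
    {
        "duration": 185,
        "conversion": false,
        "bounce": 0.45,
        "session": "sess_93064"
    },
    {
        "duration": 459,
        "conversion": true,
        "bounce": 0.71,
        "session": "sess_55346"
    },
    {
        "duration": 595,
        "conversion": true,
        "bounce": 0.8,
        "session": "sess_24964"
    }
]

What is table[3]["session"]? "sess_93064"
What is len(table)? 6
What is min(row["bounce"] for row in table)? 0.19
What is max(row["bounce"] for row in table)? 0.8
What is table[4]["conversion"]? True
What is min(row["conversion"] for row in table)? False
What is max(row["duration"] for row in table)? 595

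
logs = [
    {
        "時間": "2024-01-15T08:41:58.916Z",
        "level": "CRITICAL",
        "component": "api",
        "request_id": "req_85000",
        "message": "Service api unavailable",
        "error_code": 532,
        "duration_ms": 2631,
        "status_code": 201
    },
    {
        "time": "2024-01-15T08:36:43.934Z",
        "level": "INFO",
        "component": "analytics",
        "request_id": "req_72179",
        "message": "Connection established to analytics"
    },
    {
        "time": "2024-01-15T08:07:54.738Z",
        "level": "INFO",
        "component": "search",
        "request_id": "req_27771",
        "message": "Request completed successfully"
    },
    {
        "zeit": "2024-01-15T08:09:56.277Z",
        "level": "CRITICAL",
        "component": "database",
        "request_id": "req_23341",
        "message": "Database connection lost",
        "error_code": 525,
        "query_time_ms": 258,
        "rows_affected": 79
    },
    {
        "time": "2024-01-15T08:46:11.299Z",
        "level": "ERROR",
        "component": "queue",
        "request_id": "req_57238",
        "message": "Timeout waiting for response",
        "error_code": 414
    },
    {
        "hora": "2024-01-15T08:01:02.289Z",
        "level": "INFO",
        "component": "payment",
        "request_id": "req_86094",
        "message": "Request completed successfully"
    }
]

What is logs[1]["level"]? "INFO"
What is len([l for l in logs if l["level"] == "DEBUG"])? 0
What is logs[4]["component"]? "queue"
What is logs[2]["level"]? "INFO"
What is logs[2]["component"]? "search"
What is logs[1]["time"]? "2024-01-15T08:36:43.934Z"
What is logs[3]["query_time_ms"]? 258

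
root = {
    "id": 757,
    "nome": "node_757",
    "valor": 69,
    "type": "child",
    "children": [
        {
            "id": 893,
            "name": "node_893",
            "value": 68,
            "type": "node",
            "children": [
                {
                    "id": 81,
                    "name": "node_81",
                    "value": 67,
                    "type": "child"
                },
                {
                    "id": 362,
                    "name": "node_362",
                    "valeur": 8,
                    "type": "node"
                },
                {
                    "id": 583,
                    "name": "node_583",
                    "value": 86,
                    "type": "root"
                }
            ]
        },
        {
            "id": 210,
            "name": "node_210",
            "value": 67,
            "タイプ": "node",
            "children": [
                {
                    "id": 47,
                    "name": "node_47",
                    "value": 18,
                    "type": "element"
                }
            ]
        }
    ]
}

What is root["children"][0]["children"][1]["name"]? "node_362"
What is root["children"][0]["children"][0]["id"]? 81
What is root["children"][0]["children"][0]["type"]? "child"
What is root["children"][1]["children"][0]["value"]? 18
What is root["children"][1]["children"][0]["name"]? "node_47"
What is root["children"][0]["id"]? 893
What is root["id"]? 757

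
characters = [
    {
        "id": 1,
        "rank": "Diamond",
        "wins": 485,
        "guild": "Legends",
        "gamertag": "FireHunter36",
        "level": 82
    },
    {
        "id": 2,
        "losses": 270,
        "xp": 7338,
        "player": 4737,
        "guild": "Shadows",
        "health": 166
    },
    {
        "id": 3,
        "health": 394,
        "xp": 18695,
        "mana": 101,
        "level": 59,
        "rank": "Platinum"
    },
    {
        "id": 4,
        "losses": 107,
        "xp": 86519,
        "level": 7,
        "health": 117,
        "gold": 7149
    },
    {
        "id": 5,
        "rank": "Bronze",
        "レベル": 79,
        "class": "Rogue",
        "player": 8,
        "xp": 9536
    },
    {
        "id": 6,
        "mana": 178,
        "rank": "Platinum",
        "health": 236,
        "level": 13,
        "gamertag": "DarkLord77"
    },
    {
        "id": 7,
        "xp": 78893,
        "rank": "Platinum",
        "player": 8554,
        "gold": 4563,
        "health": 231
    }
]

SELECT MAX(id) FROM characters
7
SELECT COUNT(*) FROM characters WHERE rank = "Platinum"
3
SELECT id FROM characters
[1, 2, 3, 4, 5, 6, 7]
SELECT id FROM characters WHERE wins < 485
[]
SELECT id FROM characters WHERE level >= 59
[1, 3]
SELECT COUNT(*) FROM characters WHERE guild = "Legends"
1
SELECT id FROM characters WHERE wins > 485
[]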